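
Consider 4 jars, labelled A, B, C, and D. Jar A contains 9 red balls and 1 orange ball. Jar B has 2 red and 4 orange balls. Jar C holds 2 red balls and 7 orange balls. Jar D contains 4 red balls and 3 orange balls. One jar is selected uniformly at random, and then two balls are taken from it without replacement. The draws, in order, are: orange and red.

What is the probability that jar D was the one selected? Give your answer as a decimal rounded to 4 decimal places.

For each hypothesis, P(data | H) works out to: P(data | jar A) = (1/10)(9/9) = 0.1; P(data | jar B) = (4/6)(2/5) = 0.26667; P(data | jar C) = (7/9)(2/8) = 0.19444; P(data | jar D) = (3/7)(4/6) = 0.28571.
Weighting by the prior gives 1/4 · 0.1 = 0.025, 1/4 · 0.26667 = 0.066667, 1/4 · 0.19444 = 0.048611, 1/4 · 0.28571 = 0.071429; these sum to 0.21171.
So P(jar D | data) = (0.071429) / (0.21171) = 0.33739.

0.3374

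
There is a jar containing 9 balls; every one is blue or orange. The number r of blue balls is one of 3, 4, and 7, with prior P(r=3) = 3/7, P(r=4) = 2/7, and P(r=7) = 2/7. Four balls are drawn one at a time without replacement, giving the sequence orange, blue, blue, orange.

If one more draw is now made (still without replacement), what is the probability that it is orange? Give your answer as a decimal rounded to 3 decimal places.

The likelihood of the observed sequence under each hypothesis: P(data | r = 3) = (6/9)(3/8)(2/7)(5/6) = 5/84; P(data | r = 4) = (5/9)(4/8)(3/7)(4/6) = 5/63; P(data | r = 7) = (2/9)(7/8)(6/7)(1/6) = 1/36.
Multiplying each by its prior: 3/7 · 5/84 = 5/196, 2/7 · 5/63 = 10/441, 2/7 · 1/36 = 1/126; with total 11/196.
Dividing through by the total gives posterior P(r = 3 | data) = 5/11, P(r = 4 | data) = 40/99, P(r = 7 | data) = 14/99.
Averaging over the posterior, P(orange next | data) = (4/5)(5/11) + (3/5)(40/99) + (0)(14/99) = 20/33.

0.606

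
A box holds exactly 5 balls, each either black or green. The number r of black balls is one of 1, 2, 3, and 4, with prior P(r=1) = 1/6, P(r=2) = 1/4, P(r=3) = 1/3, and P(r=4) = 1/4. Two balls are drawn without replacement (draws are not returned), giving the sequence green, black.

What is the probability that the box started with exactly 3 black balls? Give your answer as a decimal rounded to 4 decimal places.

0.3871

Under each hypothesis, the probability of the observed sequence is: P(data | r = 1) = (4/5)(1/4) = 1/5; P(data | r = 2) = (3/5)(2/4) = 3/10; P(data | r = 3) = (2/5)(3/4) = 3/10; P(data | r = 4) = (1/5)(4/4) = 1/5.
Multiplying each by its prior: 1/6 · 1/5 = 1/30, 1/4 · 3/10 = 3/40, 1/3 · 3/10 = 1/10, 1/4 · 1/5 = 1/20; summing to 31/120.
So P(r = 3 | data) = (1/10) / (31/120) = 12/31.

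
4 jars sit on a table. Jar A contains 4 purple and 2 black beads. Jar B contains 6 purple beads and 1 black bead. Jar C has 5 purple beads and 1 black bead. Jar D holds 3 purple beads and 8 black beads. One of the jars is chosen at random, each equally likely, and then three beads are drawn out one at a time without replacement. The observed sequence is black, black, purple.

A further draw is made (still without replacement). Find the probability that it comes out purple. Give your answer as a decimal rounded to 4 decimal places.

The likelihood of the observed sequence under each hypothesis: P(data | jar A) = (2/6)(1/5)(4/4) = 1/15; P(data | jar B) = (1/7)(0/6) = 0; P(data | jar C) = (1/6)(0/5) = 0; P(data | jar D) = (8/11)(7/10)(3/9) = 28/165.
Weighting by the prior gives 1/4 · 1/15 = 1/60, 1/4 · 0 = 0, 1/4 · 0 = 0, 1/4 · 28/165 = 7/165; with total 13/220.
The posterior is then P(jar A | data) = 11/39, P(jar B | data) = 0, P(jar C | data) = 0, P(jar D | data) = 28/39.
Averaging over the posterior, P(purple next | data) = (1)(11/39) + (1/4)(28/39) = 6/13.

0.4615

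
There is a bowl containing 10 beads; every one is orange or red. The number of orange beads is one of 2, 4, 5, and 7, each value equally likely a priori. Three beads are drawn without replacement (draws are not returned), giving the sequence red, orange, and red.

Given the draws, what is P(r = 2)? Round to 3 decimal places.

Under each hypothesis, the probability of the observed sequence is: P(data | r = 2) = (8/10)(2/9)(7/8) = 0.15556; P(data | r = 4) = (6/10)(4/9)(5/8) = 0.16667; P(data | r = 5) = (5/10)(5/9)(4/8) = 0.13889; P(data | r = 7) = (3/10)(7/9)(2/8) = 0.058333.
The prior-weighted likelihoods are 1/4 · 0.15556 = 0.038889, 1/4 · 0.16667 = 0.041667, 1/4 · 0.13889 = 0.034722, 1/4 · 0.058333 = 0.014583; these sum to 0.12986.
So P(r = 2 | data) = (0.038889) / (0.12986) = 0.29947.

0.299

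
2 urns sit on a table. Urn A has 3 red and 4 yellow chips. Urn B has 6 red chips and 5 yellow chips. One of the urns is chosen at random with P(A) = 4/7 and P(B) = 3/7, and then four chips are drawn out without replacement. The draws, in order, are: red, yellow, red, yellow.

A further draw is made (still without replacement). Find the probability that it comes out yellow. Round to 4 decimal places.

0.5718

For each hypothesis, P(data | H) works out to: P(data | urn A) = (3/7)(4/6)(2/5)(3/4) = 0.085714; P(data | urn B) = (6/11)(5/10)(5/9)(4/8) = 0.075758.
Weighting by the prior gives 4/7 · 0.085714 = 0.04898, 3/7 · 0.075758 = 0.032468; summing to 0.081447.
Normalising, the posterior is P(urn A | data) = 0.60137, P(urn B | data) = 0.39863.
The predictive probability is P(yellow next | data) = (2/3)(0.60137) + (3/7)(0.39863) = 0.57175.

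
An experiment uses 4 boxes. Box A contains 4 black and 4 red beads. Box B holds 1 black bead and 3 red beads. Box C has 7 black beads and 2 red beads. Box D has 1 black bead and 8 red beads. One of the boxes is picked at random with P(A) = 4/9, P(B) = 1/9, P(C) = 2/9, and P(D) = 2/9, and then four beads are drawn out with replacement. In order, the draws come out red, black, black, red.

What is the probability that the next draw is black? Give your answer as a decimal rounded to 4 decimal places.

0.5006

For each hypothesis, P(data | H) works out to: P(data | box A) = (4/8)(4/8)(4/8)(4/8) = 0.0625; P(data | box B) = (3/4)(1/4)(1/4)(3/4) = 0.035156; P(data | box C) = (2/9)(7/9)(7/9)(2/9) = 0.029873; P(data | box D) = (8/9)(1/9)(1/9)(8/9) = 0.0097546.
The prior-weighted likelihoods are 4/9 · 0.0625 = 0.027778, 1/9 · 0.035156 = 0.0039062, 2/9 · 0.029873 = 0.0066386, 2/9 · 0.0097546 = 0.0021677; summing to 0.04049.
Dividing through by the total gives posterior P(box A | data) = 0.68604, P(box B | data) = 0.096474, P(box C | data) = 0.16395, P(box D | data) = 0.053536.
Averaging over the posterior, P(black next | data) = (1/2)(0.68604) + (1/4)(0.096474) + (7/9)(0.16395) + (1/9)(0.053536) = 0.5006.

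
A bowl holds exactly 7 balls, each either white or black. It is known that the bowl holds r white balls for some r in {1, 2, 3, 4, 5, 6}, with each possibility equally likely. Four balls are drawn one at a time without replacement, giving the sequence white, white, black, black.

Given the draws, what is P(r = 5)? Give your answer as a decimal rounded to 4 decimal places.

Compute the likelihood of the observed sequence for each case: P(data | r = 1) = (1/7)(0/6) = 0; P(data | r = 2) = (2/7)(1/6)(5/5)(4/4) = 1/21; P(data | r = 3) = (3/7)(2/6)(4/5)(3/4) = 3/35; P(data | r = 4) = (4/7)(3/6)(3/5)(2/4) = 3/35; P(data | r = 5) = (5/7)(4/6)(2/5)(1/4) = 1/21; P(data | r = 6) = (6/7)(5/6)(1/5)(0/4) = 0.
The prior-weighted likelihoods are 1/6 · 0 = 0, 1/6 · 1/21 = 1/126, 1/6 · 3/35 = 1/70, 1/6 · 3/35 = 1/70, 1/6 · 1/21 = 1/126, 1/6 · 0 = 0; with total 2/45.
By Bayes' rule, P(r = 5 | data) = (1/126) / (2/45) = 5/28.

0.1786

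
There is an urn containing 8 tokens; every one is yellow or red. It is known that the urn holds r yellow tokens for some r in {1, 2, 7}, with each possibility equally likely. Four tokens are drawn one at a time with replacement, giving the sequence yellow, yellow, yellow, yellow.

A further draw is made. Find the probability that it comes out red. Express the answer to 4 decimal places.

0.1294

The likelihood of the observed sequence under each hypothesis: P(data | r = 1) = (1/8)(1/8)(1/8)(1/8) = 0.00024414; P(data | r = 2) = (2/8)(2/8)(2/8)(2/8) = 0.0039062; P(data | r = 7) = (7/8)(7/8)(7/8)(7/8) = 0.58618.
The prior-weighted likelihoods are 1/3 · 0.00024414 = 8.138e-05, 1/3 · 0.0039062 = 0.0013021, 1/3 · 0.58618 = 0.19539; with total 0.19678.
The posterior is then P(r = 1 | data) = 0.00041356, P(r = 2 | data) = 0.006617, P(r = 7 | data) = 0.99297.
So P(red next | data) = Σ P(red next | H) P(H | data) = (7/8)(0.00041356) + (3/4)(0.006617) + (1/8)(0.99297) = 0.12945.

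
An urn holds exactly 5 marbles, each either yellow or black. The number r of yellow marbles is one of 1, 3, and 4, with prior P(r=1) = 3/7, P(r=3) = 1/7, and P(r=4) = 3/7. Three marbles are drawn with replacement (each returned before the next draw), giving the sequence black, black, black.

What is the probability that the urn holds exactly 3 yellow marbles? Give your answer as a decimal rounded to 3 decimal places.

Under each hypothesis, the probability of the observed sequence is: P(data | r = 1) = (4/5)(4/5)(4/5) = 64/125; P(data | r = 3) = (2/5)(2/5)(2/5) = 8/125; P(data | r = 4) = (1/5)(1/5)(1/5) = 1/125.
Weighting by the prior gives 3/7 · 64/125 = 192/875, 1/7 · 8/125 = 8/875, 3/7 · 1/125 = 3/875; these sum to 29/125.
By Bayes' rule, P(r = 3 | data) = (8/875) / (29/125) = 8/203.

0.039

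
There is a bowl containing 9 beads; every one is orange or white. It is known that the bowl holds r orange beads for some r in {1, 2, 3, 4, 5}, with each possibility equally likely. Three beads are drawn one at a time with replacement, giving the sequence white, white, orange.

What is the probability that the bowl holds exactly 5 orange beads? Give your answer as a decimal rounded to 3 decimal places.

0.178

For each hypothesis, P(data | H) works out to: P(data | r = 1) = (8/9)(8/9)(1/9) = 0.087791; P(data | r = 2) = (7/9)(7/9)(2/9) = 0.13443; P(data | r = 3) = (6/9)(6/9)(3/9) = 0.14815; P(data | r = 4) = (5/9)(5/9)(4/9) = 0.13717; P(data | r = 5) = (4/9)(4/9)(5/9) = 0.10974.
Multiplying each by its prior: 1/5 · 0.087791 = 0.017558, 1/5 · 0.13443 = 0.026886, 1/5 · 0.14815 = 0.02963, 1/5 · 0.13717 = 0.027435, 1/5 · 0.10974 = 0.021948; these sum to 0.12346.
So P(r = 5 | data) = (0.021948) / (0.12346) = 0.17778.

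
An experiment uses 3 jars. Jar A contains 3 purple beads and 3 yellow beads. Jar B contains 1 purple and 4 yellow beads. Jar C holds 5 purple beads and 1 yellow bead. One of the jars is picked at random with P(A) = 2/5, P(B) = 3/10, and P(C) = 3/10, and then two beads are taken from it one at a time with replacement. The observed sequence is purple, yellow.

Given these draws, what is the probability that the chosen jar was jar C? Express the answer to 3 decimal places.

0.220

Compute the likelihood of the observed sequence for each case: P(data | jar A) = (3/6)(3/6) = 0.25; P(data | jar B) = (1/5)(4/5) = 0.16; P(data | jar C) = (5/6)(1/6) = 0.13889.
Weighting by the prior gives 2/5 · 0.25 = 0.1, 3/10 · 0.16 = 0.048, 3/10 · 0.13889 = 0.041667; summing to 0.18967.
Hence P(jar C | data) = (0.041667) / (0.18967) = 0.21968.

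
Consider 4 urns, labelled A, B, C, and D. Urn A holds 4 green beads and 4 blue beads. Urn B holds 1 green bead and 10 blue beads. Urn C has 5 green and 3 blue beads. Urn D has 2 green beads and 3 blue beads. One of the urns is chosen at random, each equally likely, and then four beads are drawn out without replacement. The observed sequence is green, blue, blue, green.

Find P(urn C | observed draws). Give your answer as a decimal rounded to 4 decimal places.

Under each hypothesis, the probability of the observed sequence is: P(data | urn A) = (4/8)(4/7)(3/6)(3/5) = 3/35; P(data | urn B) = (1/11)(10/10)(9/9)(0/8) = 0; P(data | urn C) = (5/8)(3/7)(2/6)(4/5) = 1/14; P(data | urn D) = (2/5)(3/4)(2/3)(1/2) = 1/10.
The prior-weighted likelihoods are 1/4 · 3/35 = 3/140, 1/4 · 0 = 0, 1/4 · 1/14 = 1/56, 1/4 · 1/10 = 1/40; with total 9/140.
Therefore the posterior P(urn C | data) = (1/56) / (9/140) = 5/18.

0.2778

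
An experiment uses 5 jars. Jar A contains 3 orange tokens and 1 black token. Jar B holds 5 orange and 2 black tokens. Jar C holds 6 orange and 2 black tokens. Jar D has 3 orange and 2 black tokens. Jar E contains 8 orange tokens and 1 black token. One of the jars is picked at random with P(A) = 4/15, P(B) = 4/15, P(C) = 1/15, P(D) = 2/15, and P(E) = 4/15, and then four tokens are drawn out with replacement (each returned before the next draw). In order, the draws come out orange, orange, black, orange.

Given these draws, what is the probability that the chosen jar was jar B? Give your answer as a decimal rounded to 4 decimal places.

For each hypothesis, P(data | H) works out to: P(data | jar A) = (3/4)(3/4)(1/4)(3/4) = 0.10547; P(data | jar B) = (5/7)(5/7)(2/7)(5/7) = 0.10412; P(data | jar C) = (6/8)(6/8)(2/8)(6/8) = 0.10547; P(data | jar D) = (3/5)(3/5)(2/5)(3/5) = 0.0864; P(data | jar E) = (8/9)(8/9)(1/9)(8/9) = 0.078037.
Weighting by the prior gives 4/15 · 0.10547 = 0.028125, 4/15 · 0.10412 = 0.027766, 1/15 · 0.10547 = 0.0070313, 2/15 · 0.0864 = 0.01152, 4/15 · 0.078037 = 0.02081; summing to 0.095252.
By Bayes' rule, P(jar B | data) = (0.027766) / (0.095252) = 0.2915.

0.2915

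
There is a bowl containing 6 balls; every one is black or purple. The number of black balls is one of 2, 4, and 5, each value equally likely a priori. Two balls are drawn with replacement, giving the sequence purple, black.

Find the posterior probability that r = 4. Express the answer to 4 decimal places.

0.3810

For each hypothesis, P(data | H) works out to: P(data | r = 2) = (4/6)(2/6) = 2/9; P(data | r = 4) = (2/6)(4/6) = 2/9; P(data | r = 5) = (1/6)(5/6) = 5/36.
The prior-weighted likelihoods are 1/3 · 2/9 = 2/27, 1/3 · 2/9 = 2/27, 1/3 · 5/36 = 5/108; summing to 7/36.
Therefore the posterior P(r = 4 | data) = (2/27) / (7/36) = 8/21.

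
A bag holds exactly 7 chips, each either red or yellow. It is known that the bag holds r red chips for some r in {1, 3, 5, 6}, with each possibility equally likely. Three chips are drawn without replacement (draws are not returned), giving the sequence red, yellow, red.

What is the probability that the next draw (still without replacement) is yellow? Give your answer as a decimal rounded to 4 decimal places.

0.2979

Under each hypothesis, the probability of the observed sequence is: P(data | r = 1) = (1/7)(6/6)(0/5) = 0; P(data | r = 3) = (3/7)(4/6)(2/5) = 4/35; P(data | r = 5) = (5/7)(2/6)(4/5) = 4/21; P(data | r = 6) = (6/7)(1/6)(5/5) = 1/7.
Weighting by the prior gives 1/4 · 0 = 0, 1/4 · 4/35 = 1/35, 1/4 · 4/21 = 1/21, 1/4 · 1/7 = 1/28; these sum to 47/420.
The posterior is then P(r = 1 | data) = 0, P(r = 3 | data) = 12/47, P(r = 5 | data) = 20/47, P(r = 6 | data) = 15/47.
So P(yellow next | data) = Σ P(yellow next | H) P(H | data) = (3/4)(12/47) + (1/4)(20/47) + (0)(15/47) = 14/47.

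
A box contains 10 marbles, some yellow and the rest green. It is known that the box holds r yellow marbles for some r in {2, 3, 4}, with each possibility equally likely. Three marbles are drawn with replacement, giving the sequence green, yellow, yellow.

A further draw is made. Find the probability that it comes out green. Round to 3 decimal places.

The likelihood of the observed sequence under each hypothesis: P(data | r = 2) = (8/10)(2/10)(2/10) = 0.032; P(data | r = 3) = (7/10)(3/10)(3/10) = 0.063; P(data | r = 4) = (6/10)(4/10)(4/10) = 0.096.
The prior-weighted likelihoods are 1/3 · 0.032 = 0.010667, 1/3 · 0.063 = 0.021, 1/3 · 0.096 = 0.032; with total 0.063667.
The posterior is then P(r = 2 | data) = 0.16754, P(r = 3 | data) = 0.32984, P(r = 4 | data) = 0.50262.
So P(green next | data) = Σ P(green next | H) P(H | data) = (4/5)(0.16754) + (7/10)(0.32984) + (3/5)(0.50262) = 0.66649.

0.666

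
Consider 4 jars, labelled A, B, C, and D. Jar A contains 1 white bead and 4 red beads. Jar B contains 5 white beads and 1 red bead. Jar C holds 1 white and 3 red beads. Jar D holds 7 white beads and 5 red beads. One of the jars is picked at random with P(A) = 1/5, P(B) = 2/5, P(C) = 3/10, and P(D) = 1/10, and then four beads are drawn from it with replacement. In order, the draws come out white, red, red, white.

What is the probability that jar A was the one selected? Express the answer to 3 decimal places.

0.175

Under each hypothesis, the probability of the observed sequence is: P(data | jar A) = (1/5)(4/5)(4/5)(1/5) = 0.0256; P(data | jar B) = (5/6)(1/6)(1/6)(5/6) = 0.01929; P(data | jar C) = (1/4)(3/4)(3/4)(1/4) = 0.035156; P(data | jar D) = (7/12)(5/12)(5/12)(7/12) = 0.059076.
The prior-weighted likelihoods are 1/5 · 0.0256 = 0.00512, 2/5 · 0.01929 = 0.007716, 3/10 · 0.035156 = 0.010547, 1/10 · 0.059076 = 0.0059076; with total 0.029291.
Therefore the posterior P(jar A | data) = (0.00512) / (0.029291) = 0.1748.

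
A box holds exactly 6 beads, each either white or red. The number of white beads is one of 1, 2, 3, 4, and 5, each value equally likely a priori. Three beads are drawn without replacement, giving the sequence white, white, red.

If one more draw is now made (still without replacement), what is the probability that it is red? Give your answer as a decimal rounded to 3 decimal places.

Compute the likelihood of the observed sequence for each case: P(data | r = 1) = (1/6)(0/5) = 0; P(data | r = 2) = (2/6)(1/5)(4/4) = 1/15; P(data | r = 3) = (3/6)(2/5)(3/4) = 3/20; P(data | r = 4) = (4/6)(3/5)(2/4) = 1/5; P(data | r = 5) = (5/6)(4/5)(1/4) = 1/6.
The prior-weighted likelihoods are 1/5 · 0 = 0, 1/5 · 1/15 = 1/75, 1/5 · 3/20 = 3/100, 1/5 · 1/5 = 1/25, 1/5 · 1/6 = 1/30; summing to 7/60.
The posterior is then P(r = 1 | data) = 0, P(r = 2 | data) = 4/35, P(r = 3 | data) = 9/35, P(r = 4 | data) = 12/35, P(r = 5 | data) = 2/7.
The predictive probability is P(red next | data) = (1)(4/35) + (2/3)(9/35) + (1/3)(12/35) + (0)(2/7) = 2/5.

0.400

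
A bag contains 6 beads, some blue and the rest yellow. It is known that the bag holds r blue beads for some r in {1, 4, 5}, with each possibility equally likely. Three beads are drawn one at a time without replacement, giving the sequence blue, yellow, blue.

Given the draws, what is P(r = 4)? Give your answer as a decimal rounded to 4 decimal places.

0.5455

Under each hypothesis, the probability of the observed sequence is: P(data | r = 1) = (1/6)(5/5)(0/4) = 0; P(data | r = 4) = (4/6)(2/5)(3/4) = 1/5; P(data | r = 5) = (5/6)(1/5)(4/4) = 1/6.
Weighting by the prior gives 1/3 · 0 = 0, 1/3 · 1/5 = 1/15, 1/3 · 1/6 = 1/18; with total 11/90.
By Bayes' rule, P(r = 4 | data) = (1/15) / (11/90) = 6/11.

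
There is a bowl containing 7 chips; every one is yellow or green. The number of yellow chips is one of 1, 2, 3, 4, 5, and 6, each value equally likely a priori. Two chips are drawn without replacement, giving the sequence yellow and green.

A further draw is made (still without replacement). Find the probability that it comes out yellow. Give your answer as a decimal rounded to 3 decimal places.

0.500

Compute the likelihood of the observed sequence for each case: P(data | r = 1) = (1/7)(6/6) = 1/7; P(data | r = 2) = (2/7)(5/6) = 5/21; P(data | r = 3) = (3/7)(4/6) = 2/7; P(data | r = 4) = (4/7)(3/6) = 2/7; P(data | r = 5) = (5/7)(2/6) = 5/21; P(data | r = 6) = (6/7)(1/6) = 1/7.
Multiplying each by its prior: 1/6 · 1/7 = 1/42, 1/6 · 5/21 = 5/126, 1/6 · 2/7 = 1/21, 1/6 · 2/7 = 1/21, 1/6 · 5/21 = 5/126, 1/6 · 1/7 = 1/42; these sum to 2/9.
Dividing through by the total gives posterior P(r = 1 | data) = 3/28, P(r = 2 | data) = 5/28, P(r = 3 | data) = 3/14, P(r = 4 | data) = 3/14, P(r = 5 | data) = 5/28, P(r = 6 | data) = 3/28.
Averaging over the posterior, P(yellow next | data) = (0)(3/28) + (1/5)(5/28) + (2/5)(3/14) + (3/5)(3/14) + (4/5)(5/28) + (1)(3/28) = 1/2.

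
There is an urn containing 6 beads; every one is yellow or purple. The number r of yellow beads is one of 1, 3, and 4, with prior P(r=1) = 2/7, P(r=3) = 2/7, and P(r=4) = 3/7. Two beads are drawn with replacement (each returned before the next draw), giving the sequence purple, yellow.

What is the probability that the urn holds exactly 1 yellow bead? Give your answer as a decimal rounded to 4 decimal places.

0.1923

The likelihood of the observed sequence under each hypothesis: P(data | r = 1) = (5/6)(1/6) = 5/36; P(data | r = 3) = (3/6)(3/6) = 1/4; P(data | r = 4) = (2/6)(4/6) = 2/9.
The prior-weighted likelihoods are 2/7 · 5/36 = 5/126, 2/7 · 1/4 = 1/14, 3/7 · 2/9 = 2/21; summing to 13/63.
So P(r = 1 | data) = (5/126) / (13/63) = 5/26.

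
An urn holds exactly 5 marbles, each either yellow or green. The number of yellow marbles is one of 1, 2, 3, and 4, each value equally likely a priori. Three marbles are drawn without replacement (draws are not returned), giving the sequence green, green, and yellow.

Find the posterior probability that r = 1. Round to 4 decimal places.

0.4000

Under each hypothesis, the probability of the observed sequence is: P(data | r = 1) = (4/5)(3/4)(1/3) = 1/5; P(data | r = 2) = (3/5)(2/4)(2/3) = 1/5; P(data | r = 3) = (2/5)(1/4)(3/3) = 1/10; P(data | r = 4) = (1/5)(0/4) = 0.
The prior-weighted likelihoods are 1/4 · 1/5 = 1/20, 1/4 · 1/5 = 1/20, 1/4 · 1/10 = 1/40, 1/4 · 0 = 0; these sum to 1/8.
Hence P(r = 1 | data) = (1/20) / (1/8) = 2/5.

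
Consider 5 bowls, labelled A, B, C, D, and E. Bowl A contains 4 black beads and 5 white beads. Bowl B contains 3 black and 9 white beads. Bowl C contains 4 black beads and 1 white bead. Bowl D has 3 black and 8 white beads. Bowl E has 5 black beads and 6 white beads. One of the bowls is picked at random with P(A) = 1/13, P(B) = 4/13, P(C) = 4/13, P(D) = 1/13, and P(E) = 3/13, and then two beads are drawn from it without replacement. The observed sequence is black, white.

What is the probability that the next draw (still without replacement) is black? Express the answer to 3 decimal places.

The likelihood of the observed sequence under each hypothesis: P(data | bowl A) = (4/9)(5/8) = 0.27778; P(data | bowl B) = (3/12)(9/11) = 0.20455; P(data | bowl C) = (4/5)(1/4) = 0.2; P(data | bowl D) = (3/11)(8/10) = 0.21818; P(data | bowl E) = (5/11)(6/10) = 0.27273.
Weighting by the prior gives 1/13 · 0.27778 = 0.021368, 4/13 · 0.20455 = 0.062937, 4/13 · 0.2 = 0.061538, 1/13 · 0.21818 = 0.016783, 3/13 · 0.27273 = 0.062937; these sum to 0.22556.
Normalising, the posterior is P(bowl A | data) = 0.09473, P(bowl B | data) = 0.27902, P(bowl C | data) = 0.27282, P(bowl D | data) = 0.074406, P(bowl E | data) = 0.27902.
So P(black next | data) = Σ P(black next | H) P(H | data) = (3/7)(0.09473) + (1/5)(0.27902) + (1)(0.27282) + (2/9)(0.074406) + (4/9)(0.27902) = 0.50977.

0.510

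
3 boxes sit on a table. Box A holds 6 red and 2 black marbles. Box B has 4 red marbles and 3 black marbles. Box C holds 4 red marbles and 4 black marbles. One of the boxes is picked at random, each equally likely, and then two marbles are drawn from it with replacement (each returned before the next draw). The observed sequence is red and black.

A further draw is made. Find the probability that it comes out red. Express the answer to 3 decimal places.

For each hypothesis, P(data | H) works out to: P(data | box A) = (6/8)(2/8) = 0.1875; P(data | box B) = (4/7)(3/7) = 0.2449; P(data | box C) = (4/8)(4/8) = 0.25.
Weighting by the prior gives 1/3 · 0.1875 = 0.0625, 1/3 · 0.2449 = 0.081633, 1/3 · 0.25 = 0.083333; summing to 0.22747.
Dividing through by the total gives posterior P(box A | data) = 0.27477, P(box B | data) = 0.35888, P(box C | data) = 0.36636.
The predictive probability is P(red next | data) = (3/4)(0.27477) + (4/7)(0.35888) + (1/2)(0.36636) = 0.59433.

0.594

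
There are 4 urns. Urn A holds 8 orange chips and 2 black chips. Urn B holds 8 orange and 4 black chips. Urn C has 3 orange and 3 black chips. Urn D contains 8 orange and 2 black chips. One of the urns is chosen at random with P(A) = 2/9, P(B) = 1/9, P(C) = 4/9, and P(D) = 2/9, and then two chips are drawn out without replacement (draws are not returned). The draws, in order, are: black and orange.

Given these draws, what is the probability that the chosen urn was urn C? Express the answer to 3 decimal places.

The likelihood of the observed sequence under each hypothesis: P(data | urn A) = (2/10)(8/9) = 0.17778; P(data | urn B) = (4/12)(8/11) = 0.24242; P(data | urn C) = (3/6)(3/5) = 0.3; P(data | urn D) = (2/10)(8/9) = 0.17778.
Weighting by the prior gives 2/9 · 0.17778 = 0.039506, 1/9 · 0.24242 = 0.026936, 4/9 · 0.3 = 0.13333, 2/9 · 0.17778 = 0.039506; these sum to 0.23928.
Therefore the posterior P(urn C | data) = (0.13333) / (0.23928) = 0.55722.

0.557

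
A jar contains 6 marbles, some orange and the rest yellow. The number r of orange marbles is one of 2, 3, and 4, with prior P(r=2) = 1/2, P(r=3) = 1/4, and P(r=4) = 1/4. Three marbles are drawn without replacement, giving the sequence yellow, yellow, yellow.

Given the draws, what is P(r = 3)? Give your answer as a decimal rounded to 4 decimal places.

0.1111

The likelihood of the observed sequence under each hypothesis: P(data | r = 2) = (4/6)(3/5)(2/4) = 1/5; P(data | r = 3) = (3/6)(2/5)(1/4) = 1/20; P(data | r = 4) = (2/6)(1/5)(0/4) = 0.
Weighting by the prior gives 1/2 · 1/5 = 1/10, 1/4 · 1/20 = 1/80, 1/4 · 0 = 0; summing to 9/80.
By Bayes' rule, P(r = 3 | data) = (1/80) / (9/80) = 1/9.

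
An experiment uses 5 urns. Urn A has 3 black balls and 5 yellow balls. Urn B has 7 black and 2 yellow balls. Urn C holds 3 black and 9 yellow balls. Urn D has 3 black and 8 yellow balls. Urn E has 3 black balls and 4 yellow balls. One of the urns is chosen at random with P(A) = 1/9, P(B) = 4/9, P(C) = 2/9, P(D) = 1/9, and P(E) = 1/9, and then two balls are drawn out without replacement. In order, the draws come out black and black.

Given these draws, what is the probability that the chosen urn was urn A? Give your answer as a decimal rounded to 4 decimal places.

0.0393

For each hypothesis, P(data | H) works out to: P(data | urn A) = (3/8)(2/7) = 0.10714; P(data | urn B) = (7/9)(6/8) = 0.58333; P(data | urn C) = (3/12)(2/11) = 0.045455; P(data | urn D) = (3/11)(2/10) = 0.054545; P(data | urn E) = (3/7)(2/6) = 0.14286.
Weighting by the prior gives 1/9 · 0.10714 = 0.011905, 4/9 · 0.58333 = 0.25926, 2/9 · 0.045455 = 0.010101, 1/9 · 0.054545 = 0.0060606, 1/9 · 0.14286 = 0.015873; summing to 0.3032.
Hence P(urn A | data) = (0.011905) / (0.3032) = 0.039264.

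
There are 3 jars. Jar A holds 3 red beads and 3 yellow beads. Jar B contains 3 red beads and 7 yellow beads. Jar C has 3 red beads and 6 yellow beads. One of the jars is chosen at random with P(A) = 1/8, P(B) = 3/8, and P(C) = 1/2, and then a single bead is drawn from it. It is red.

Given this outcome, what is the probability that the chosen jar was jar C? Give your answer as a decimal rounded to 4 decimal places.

Under each hypothesis, the probability of this draw is: P(data | jar A) = (3/6) = 1/2; P(data | jar B) = (3/10) = 3/10; P(data | jar C) = (3/9) = 1/3.
The prior-weighted likelihoods are 1/8 · 1/2 = 1/16, 3/8 · 3/10 = 9/80, 1/2 · 1/3 = 1/6; summing to 41/120.
So P(jar C | data) = (1/6) / (41/120) = 20/41.

0.4878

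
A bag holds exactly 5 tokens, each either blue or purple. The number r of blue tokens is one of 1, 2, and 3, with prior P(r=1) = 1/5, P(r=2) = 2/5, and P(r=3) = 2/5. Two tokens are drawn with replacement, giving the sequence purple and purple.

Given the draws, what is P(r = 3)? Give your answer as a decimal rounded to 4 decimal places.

For each hypothesis, P(data | H) works out to: P(data | r = 1) = (4/5)(4/5) = 16/25; P(data | r = 2) = (3/5)(3/5) = 9/25; P(data | r = 3) = (2/5)(2/5) = 4/25.
Multiplying each by its prior: 1/5 · 16/25 = 16/125, 2/5 · 9/25 = 18/125, 2/5 · 4/25 = 8/125; with total 42/125.
Therefore the posterior P(r = 3 | data) = (8/125) / (42/125) = 4/21.

0.1905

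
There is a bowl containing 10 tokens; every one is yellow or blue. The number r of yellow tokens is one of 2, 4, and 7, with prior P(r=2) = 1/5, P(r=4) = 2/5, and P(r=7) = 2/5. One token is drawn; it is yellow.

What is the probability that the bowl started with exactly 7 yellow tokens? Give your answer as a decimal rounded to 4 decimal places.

0.5833

Under each hypothesis, the probability of this draw is: P(data | r = 2) = (2/10) = 1/5; P(data | r = 4) = (4/10) = 2/5; P(data | r = 7) = (7/10) = 7/10.
The prior-weighted likelihoods are 1/5 · 1/5 = 1/25, 2/5 · 2/5 = 4/25, 2/5 · 7/10 = 7/25; these sum to 12/25.
By Bayes' rule, P(r = 7 | data) = (7/25) / (12/25) = 7/12.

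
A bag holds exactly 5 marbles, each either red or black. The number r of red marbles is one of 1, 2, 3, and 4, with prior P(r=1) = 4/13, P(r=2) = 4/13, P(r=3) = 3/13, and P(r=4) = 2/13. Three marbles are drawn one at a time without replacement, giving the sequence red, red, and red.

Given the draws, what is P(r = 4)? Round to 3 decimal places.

For each hypothesis, P(data | H) works out to: P(data | r = 1) = (1/5)(0/4) = 0; P(data | r = 2) = (2/5)(1/4)(0/3) = 0; P(data | r = 3) = (3/5)(2/4)(1/3) = 1/10; P(data | r = 4) = (4/5)(3/4)(2/3) = 2/5.
Weighting by the prior gives 4/13 · 0 = 0, 4/13 · 0 = 0, 3/13 · 1/10 = 3/130, 2/13 · 2/5 = 4/65; with total 11/130.
Therefore the posterior P(r = 4 | data) = (4/65) / (11/130) = 8/11.

0.727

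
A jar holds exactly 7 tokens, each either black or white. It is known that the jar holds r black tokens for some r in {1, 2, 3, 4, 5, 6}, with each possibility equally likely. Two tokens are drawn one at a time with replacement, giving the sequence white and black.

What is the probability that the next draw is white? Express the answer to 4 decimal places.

Under each hypothesis, the probability of the observed sequence is: P(data | r = 1) = (6/7)(1/7) = 6/49; P(data | r = 2) = (5/7)(2/7) = 10/49; P(data | r = 3) = (4/7)(3/7) = 12/49; P(data | r = 4) = (3/7)(4/7) = 12/49; P(data | r = 5) = (2/7)(5/7) = 10/49; P(data | r = 6) = (1/7)(6/7) = 6/49.
The prior-weighted likelihoods are 1/6 · 6/49 = 1/49, 1/6 · 10/49 = 5/147, 1/6 · 12/49 = 2/49, 1/6 · 12/49 = 2/49, 1/6 · 10/49 = 5/147, 1/6 · 6/49 = 1/49; summing to 4/21.
Dividing through by the total gives posterior P(r = 1 | data) = 3/28, P(r = 2 | data) = 5/28, P(r = 3 | data) = 3/14, P(r = 4 | data) = 3/14, P(r = 5 | data) = 5/28, P(r = 6 | data) = 3/28.
Averaging over the posterior, P(white next | data) = (6/7)(3/28) + (5/7)(5/28) + (4/7)(3/14) + (3/7)(3/14) + (2/7)(5/28) + (1/7)(3/28) = 1/2.

0.5000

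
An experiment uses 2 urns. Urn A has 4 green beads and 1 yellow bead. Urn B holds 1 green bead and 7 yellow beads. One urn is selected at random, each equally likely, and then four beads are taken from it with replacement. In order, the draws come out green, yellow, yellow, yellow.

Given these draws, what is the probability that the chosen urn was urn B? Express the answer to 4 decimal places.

0.9290

The likelihood of the observed sequence under each hypothesis: P(data | urn A) = (4/5)(1/5)(1/5)(1/5) = 0.0064; P(data | urn B) = (1/8)(7/8)(7/8)(7/8) = 0.08374.
The prior-weighted likelihoods are 1/2 · 0.0064 = 0.0032, 1/2 · 0.08374 = 0.04187; with total 0.04507.
By Bayes' rule, P(urn B | data) = (0.04187) / (0.04507) = 0.929.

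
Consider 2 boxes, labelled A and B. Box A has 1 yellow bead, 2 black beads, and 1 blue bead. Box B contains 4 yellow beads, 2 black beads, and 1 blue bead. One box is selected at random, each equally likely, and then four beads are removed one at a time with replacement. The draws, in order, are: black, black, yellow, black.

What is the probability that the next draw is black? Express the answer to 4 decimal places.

Under each hypothesis, the probability of the observed sequence is: P(data | box A) = (2/4)(2/4)(1/4)(2/4) = 0.03125; P(data | box B) = (2/7)(2/7)(4/7)(2/7) = 0.013328.
Multiplying each by its prior: 1/2 · 0.03125 = 0.015625, 1/2 · 0.013328 = 0.0066639; summing to 0.022289.
Dividing through by the total gives posterior P(box A | data) = 0.70102, P(box B | data) = 0.29898.
Averaging over the posterior, P(black next | data) = (1/2)(0.70102) + (2/7)(0.29898) = 0.43593.

0.4359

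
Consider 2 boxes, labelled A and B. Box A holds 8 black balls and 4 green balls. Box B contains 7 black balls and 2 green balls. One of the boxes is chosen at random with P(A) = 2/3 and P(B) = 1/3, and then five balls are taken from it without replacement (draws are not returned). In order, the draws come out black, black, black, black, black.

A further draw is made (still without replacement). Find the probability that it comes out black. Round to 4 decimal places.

Compute the likelihood of the observed sequence for each case: P(data | box A) = (8/12)(7/11)(6/10)(5/9)(4/8) = 7/99; P(data | box B) = (7/9)(6/8)(5/7)(4/6)(3/5) = 1/6.
Multiplying each by its prior: 2/3 · 7/99 = 14/297, 1/3 · 1/6 = 1/18; with total 61/594.
Normalising, the posterior is P(box A | data) = 28/61, P(box B | data) = 33/61.
So P(black next | data) = Σ P(black next | H) P(H | data) = (3/7)(28/61) + (1/2)(33/61) = 57/122.

0.4672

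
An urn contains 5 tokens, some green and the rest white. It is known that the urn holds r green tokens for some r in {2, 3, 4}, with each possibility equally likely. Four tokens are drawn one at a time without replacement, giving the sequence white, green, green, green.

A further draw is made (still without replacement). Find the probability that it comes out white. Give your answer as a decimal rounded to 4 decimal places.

Under each hypothesis, the probability of the observed sequence is: P(data | r = 2) = (3/5)(2/4)(1/3)(0/2) = 0; P(data | r = 3) = (2/5)(3/4)(2/3)(1/2) = 1/10; P(data | r = 4) = (1/5)(4/4)(3/3)(2/2) = 1/5.
Multiplying each by its prior: 1/3 · 0 = 0, 1/3 · 1/10 = 1/30, 1/3 · 1/5 = 1/15; with total 1/10.
Normalising, the posterior is P(r = 2 | data) = 0, P(r = 3 | data) = 1/3, P(r = 4 | data) = 2/3.
The predictive probability is P(white next | data) = (1)(1/3) + (0)(2/3) = 1/3.

0.3333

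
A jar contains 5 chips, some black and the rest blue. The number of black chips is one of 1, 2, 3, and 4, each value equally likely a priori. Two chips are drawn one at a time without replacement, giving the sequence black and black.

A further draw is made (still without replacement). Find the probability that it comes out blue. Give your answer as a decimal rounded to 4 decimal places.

0.5000

Under each hypothesis, the probability of the observed sequence is: P(data | r = 1) = (1/5)(0/4) = 0; P(data | r = 2) = (2/5)(1/4) = 1/10; P(data | r = 3) = (3/5)(2/4) = 3/10; P(data | r = 4) = (4/5)(3/4) = 3/5.
Multiplying each by its prior: 1/4 · 0 = 0, 1/4 · 1/10 = 1/40, 1/4 · 3/10 = 3/40, 1/4 · 3/5 = 3/20; these sum to 1/4.
The posterior is then P(r = 1 | data) = 0, P(r = 2 | data) = 1/10, P(r = 3 | data) = 3/10, P(r = 4 | data) = 3/5.
The predictive probability is P(blue next | data) = (1)(1/10) + (2/3)(3/10) + (1/3)(3/5) = 1/2.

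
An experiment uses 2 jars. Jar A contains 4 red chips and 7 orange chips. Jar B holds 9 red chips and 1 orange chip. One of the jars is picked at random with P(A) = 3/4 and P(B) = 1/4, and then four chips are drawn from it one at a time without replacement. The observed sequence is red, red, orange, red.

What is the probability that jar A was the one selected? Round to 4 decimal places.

0.3889

Under each hypothesis, the probability of the observed sequence is: P(data | jar A) = (4/11)(3/10)(7/9)(2/8) = 7/330; P(data | jar B) = (9/10)(8/9)(1/8)(7/7) = 1/10.
Weighting by the prior gives 3/4 · 7/330 = 7/440, 1/4 · 1/10 = 1/40; these sum to 9/220.
Hence P(jar A | data) = (7/440) / (9/220) = 7/18.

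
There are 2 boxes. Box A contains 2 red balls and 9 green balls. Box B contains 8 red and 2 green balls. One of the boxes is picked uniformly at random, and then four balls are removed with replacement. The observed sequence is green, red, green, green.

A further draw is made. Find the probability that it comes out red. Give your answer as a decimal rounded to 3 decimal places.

Compute the likelihood of the observed sequence for each case: P(data | box A) = (9/11)(2/11)(9/11)(9/11) = 0.099583; P(data | box B) = (2/10)(8/10)(2/10)(2/10) = 0.0064.
The prior-weighted likelihoods are 1/2 · 0.099583 = 0.049792, 1/2 · 0.0064 = 0.0032; summing to 0.052992.
Normalising, the posterior is P(box A | data) = 0.93961, P(box B | data) = 0.060387.
So P(red next | data) = Σ P(red next | H) P(H | data) = (2/11)(0.93961) + (4/5)(0.060387) = 0.21915.

0.219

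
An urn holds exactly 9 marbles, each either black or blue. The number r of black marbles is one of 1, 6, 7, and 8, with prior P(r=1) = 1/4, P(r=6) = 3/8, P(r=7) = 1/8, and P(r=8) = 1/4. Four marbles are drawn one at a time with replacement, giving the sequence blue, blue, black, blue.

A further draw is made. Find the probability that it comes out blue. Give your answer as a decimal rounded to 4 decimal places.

0.6868

Under each hypothesis, the probability of the observed sequence is: P(data | r = 1) = (8/9)(8/9)(1/9)(8/9) = 0.078037; P(data | r = 6) = (3/9)(3/9)(6/9)(3/9) = 0.024691; P(data | r = 7) = (2/9)(2/9)(7/9)(2/9) = 0.0085353; P(data | r = 8) = (1/9)(1/9)(8/9)(1/9) = 0.0012193.
Multiplying each by its prior: 1/4 · 0.078037 = 0.019509, 3/8 · 0.024691 = 0.0092593, 1/8 · 0.0085353 = 0.0010669, 1/4 · 0.0012193 = 0.00030483; these sum to 0.03014.
Normalising, the posterior is P(r = 1 | data) = 0.64728, P(r = 6 | data) = 0.30721, P(r = 7 | data) = 0.035398, P(r = 8 | data) = 0.010114.
Averaging over the posterior, P(blue next | data) = (8/9)(0.64728) + (1/3)(0.30721) + (2/9)(0.035398) + (1/9)(0.010114) = 0.68675.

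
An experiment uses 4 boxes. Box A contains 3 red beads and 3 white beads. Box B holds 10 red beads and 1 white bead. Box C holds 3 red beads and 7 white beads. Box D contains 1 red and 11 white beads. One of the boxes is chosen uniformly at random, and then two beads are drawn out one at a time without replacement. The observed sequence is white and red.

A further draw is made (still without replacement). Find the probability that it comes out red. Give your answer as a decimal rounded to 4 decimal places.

0.4229

The likelihood of the observed sequence under each hypothesis: P(data | box A) = (3/6)(3/5) = 0.3; P(data | box B) = (1/11)(10/10) = 0.090909; P(data | box C) = (7/10)(3/9) = 0.23333; P(data | box D) = (11/12)(1/11) = 0.083333.
Multiplying each by its prior: 1/4 · 0.3 = 0.075, 1/4 · 0.090909 = 0.022727, 1/4 · 0.23333 = 0.058333, 1/4 · 0.083333 = 0.020833; summing to 0.17689.
The posterior is then P(box A | data) = 0.42398, P(box B | data) = 0.12848, P(box C | data) = 0.32976, P(box D | data) = 0.11777.
The predictive probability is P(red next | data) = (1/2)(0.42398) + (1)(0.12848) + (1/4)(0.32976) + (0)(0.11777) = 0.42291.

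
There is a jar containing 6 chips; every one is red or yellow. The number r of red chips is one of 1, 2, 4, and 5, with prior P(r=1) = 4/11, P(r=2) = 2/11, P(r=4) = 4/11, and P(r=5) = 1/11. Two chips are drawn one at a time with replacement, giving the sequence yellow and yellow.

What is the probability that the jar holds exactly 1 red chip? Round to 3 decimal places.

0.671

For each hypothesis, P(data | H) works out to: P(data | r = 1) = (5/6)(5/6) = 25/36; P(data | r = 2) = (4/6)(4/6) = 4/9; P(data | r = 4) = (2/6)(2/6) = 1/9; P(data | r = 5) = (1/6)(1/6) = 1/36.
Weighting by the prior gives 4/11 · 25/36 = 25/99, 2/11 · 4/9 = 8/99, 4/11 · 1/9 = 4/99, 1/11 · 1/36 = 1/396; with total 149/396.
By Bayes' rule, P(r = 1 | data) = (25/99) / (149/396) = 100/149.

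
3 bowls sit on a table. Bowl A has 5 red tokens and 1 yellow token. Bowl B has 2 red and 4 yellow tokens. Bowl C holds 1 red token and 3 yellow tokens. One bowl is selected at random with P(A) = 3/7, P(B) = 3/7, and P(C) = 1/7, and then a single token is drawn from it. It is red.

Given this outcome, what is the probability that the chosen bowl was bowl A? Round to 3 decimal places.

For each hypothesis, P(data | H) works out to: P(data | bowl A) = (5/6) = 5/6; P(data | bowl B) = (2/6) = 1/3; P(data | bowl C) = (1/4) = 1/4.
Weighting by the prior gives 3/7 · 5/6 = 5/14, 3/7 · 1/3 = 1/7, 1/7 · 1/4 = 1/28; with total 15/28.
By Bayes' rule, P(bowl A | data) = (5/14) / (15/28) = 2/3.

0.667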